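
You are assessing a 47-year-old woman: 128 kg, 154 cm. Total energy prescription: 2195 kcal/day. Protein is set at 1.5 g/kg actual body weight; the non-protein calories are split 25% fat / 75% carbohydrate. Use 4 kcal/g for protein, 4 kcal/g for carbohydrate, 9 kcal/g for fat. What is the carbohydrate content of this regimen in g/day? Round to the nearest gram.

268 g/day

Protein = 1.5 × 128 = 192 g → 192 × 4 = 768 kcal.
Non-protein calories = 2195 − 768 = 1427 kcal.
Fat: 25% × 1427 = 356.75 kcal; carbohydrate: 1070.25 kcal.
Carbohydrate: 1070.25 kcal ÷ 4 kcal/g = 267.5625 g.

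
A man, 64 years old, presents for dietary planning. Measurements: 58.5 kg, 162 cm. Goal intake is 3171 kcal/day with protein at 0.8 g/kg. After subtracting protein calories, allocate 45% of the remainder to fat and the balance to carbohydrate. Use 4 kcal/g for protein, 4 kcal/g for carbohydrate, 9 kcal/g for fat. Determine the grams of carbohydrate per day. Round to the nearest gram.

410 g/day

Protein = 0.8 × 58.5 = 46.8 g → 46.8 × 4 = 187.2 kcal.
Non-protein calories = 3171 − 187.2 = 2983.8 kcal.
Fat: 45% × 2983.8 = 1342.71 kcal; carbohydrate: 1641.09 kcal.
Carbohydrate: 1641.09 kcal ÷ 4 kcal/g = 410.2725 g.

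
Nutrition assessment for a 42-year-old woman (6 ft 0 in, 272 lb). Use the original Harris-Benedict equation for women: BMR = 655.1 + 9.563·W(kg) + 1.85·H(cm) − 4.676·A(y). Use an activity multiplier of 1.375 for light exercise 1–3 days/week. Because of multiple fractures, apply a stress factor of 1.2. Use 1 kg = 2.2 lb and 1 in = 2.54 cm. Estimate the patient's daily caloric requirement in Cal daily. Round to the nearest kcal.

3266 Cal daily

Convert to metric: weight = 272 ÷ 2.2 = 123.6364 kg; height = (6×12 + 0) × 2.54 = 72 × 2.54 = 182.88 cm.
Harris-Benedict: BMR = 655.1 + 9.563(123.6364) + 1.85(182.88) − 4.676(42) = 1979.3705 kcal/day.
TEE = BMR × activity factor = 1979.3705 × 1.375 = 2721.6345 kcal/day.
Apply stress factor: 2721.6345 × 1.2 = 3265.9614 kcal/day.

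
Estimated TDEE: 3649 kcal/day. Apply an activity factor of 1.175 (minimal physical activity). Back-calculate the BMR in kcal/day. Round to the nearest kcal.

3106 kcal/day

BMR = TEE ÷ activity factor = 3649 ÷ 1.175 = 3105.5319 kcal/day.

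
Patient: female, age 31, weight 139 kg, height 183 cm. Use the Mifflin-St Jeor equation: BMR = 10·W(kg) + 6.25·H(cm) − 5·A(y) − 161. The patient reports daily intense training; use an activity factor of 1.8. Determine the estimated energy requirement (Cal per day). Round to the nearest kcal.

3992 Cal per day

Mifflin-St Jeor (female): BMR = 10(139) + 6.25(183) − 5(31) − 161 = 1390 + 1143.75 − 155 − 161 = 2217.75 kcal/day.
TEE = BMR × activity factor = 2217.75 × 1.8 = 3991.95 kcal/day.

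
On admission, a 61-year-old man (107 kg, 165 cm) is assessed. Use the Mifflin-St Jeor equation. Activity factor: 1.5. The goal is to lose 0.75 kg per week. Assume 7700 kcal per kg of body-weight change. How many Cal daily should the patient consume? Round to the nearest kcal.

1877 Cal daily

Mifflin-St Jeor (male): BMR = 10(107) + 6.25(165) − 5(61) + 5 = 1070 + 1031.25 − 305 + 5 = 1801.25 kcal/day.
TEE = 1801.25 × 1.5 = 2701.875 kcal/day.
Required daily deficit = 0.75 × 7700 ÷ 7 = 825 kcal/day.
Target intake = 2701.875 − 825 = 1876.875 kcal/day.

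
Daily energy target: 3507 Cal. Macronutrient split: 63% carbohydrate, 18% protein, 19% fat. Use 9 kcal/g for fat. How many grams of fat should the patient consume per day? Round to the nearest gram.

74 g/day

Fat energy = 19% × 3507 = 666.33 kcal.
At 9 kcal/g: 666.33 ÷ 9 = 74.0367 g.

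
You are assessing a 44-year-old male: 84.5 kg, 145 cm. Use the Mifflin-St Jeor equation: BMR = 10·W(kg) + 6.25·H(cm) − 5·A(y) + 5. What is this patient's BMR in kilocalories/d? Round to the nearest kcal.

1536 kilocalories/d

Mifflin-St Jeor (male): BMR = 10(84.5) + 6.25(145) − 5(44) + 5 = 845 + 906.25 − 220 + 5 = 1536.25 kcal/day.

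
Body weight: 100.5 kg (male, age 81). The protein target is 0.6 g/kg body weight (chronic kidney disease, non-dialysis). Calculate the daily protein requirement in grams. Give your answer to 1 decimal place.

60.3 g/day

Protein = 0.6 g/kg × 100.5 kg = 60.3 g/day.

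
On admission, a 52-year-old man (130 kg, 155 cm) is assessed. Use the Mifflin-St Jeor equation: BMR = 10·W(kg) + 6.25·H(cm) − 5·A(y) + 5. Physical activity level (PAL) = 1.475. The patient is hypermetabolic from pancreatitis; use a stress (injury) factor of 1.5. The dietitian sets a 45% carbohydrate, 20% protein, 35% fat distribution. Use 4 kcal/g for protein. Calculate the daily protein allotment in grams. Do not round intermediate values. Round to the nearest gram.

Mifflin-St Jeor (male): BMR = 10(130) + 6.25(155) − 5(52) + 5 = 1300 + 968.75 − 260 + 5 = 2013.75 kcal/day.
TEE = 2013.75 × 1.475 = 2970.2813 kcal/day.
With stress factor 1.5: 2970.2813 × 1.5 = 4455.4219 kcal/day.
Protein energy = 20% × 4455.4219 = 891.0844 kcal.
Protein = 891.0844 ÷ 4 kcal/g = 222.7711 g.

223 g/day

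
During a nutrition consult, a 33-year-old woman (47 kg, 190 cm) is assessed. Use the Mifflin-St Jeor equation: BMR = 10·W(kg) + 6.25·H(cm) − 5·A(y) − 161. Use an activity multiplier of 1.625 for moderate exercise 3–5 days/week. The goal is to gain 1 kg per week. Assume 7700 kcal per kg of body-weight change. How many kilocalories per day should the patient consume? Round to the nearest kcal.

Mifflin-St Jeor (female): BMR = 10(47) + 6.25(190) − 5(33) − 161 = 470 + 1187.5 − 165 − 161 = 1331.5 kcal/day.
TEE = 1331.5 × 1.625 = 2163.6875 kcal/day.
Required daily surplus = 1 × 7700 ÷ 7 = 1100 kcal/day.
Target intake = 2163.6875 + 1100 = 3263.6875 kcal/day.

3264 kilocalories per day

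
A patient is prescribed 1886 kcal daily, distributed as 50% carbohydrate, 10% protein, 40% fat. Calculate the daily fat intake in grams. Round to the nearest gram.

Fat energy = 40% × 1886 = 754.4 kcal.
At 9 kcal/g: 754.4 ÷ 9 = 83.8222 g.

84 g/day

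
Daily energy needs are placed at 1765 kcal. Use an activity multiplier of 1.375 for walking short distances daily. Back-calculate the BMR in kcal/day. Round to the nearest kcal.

1284 kcal/day

BMR = TEE ÷ activity factor = 1765 ÷ 1.375 = 1283.6364 kcal/day.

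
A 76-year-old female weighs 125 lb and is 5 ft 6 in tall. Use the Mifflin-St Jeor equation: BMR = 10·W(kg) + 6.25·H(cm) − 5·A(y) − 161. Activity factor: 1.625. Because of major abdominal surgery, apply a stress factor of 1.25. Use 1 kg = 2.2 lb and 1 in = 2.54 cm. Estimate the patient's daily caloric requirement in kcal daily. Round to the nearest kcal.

Convert to metric: weight = 125 ÷ 2.2 = 56.8182 kg; height = (5×12 + 6) × 2.54 = 66 × 2.54 = 167.64 cm.
Mifflin-St Jeor (female): BMR = 10(56.8182) + 6.25(167.64) − 5(76) − 161 = 568.1818 + 1047.75 − 380 − 161 = 1074.9318 kcal/day.
TEE = BMR × activity factor = 1074.9318 × 1.625 = 1746.7642 kcal/day.
Apply stress factor: 1746.7642 × 1.25 = 2183.4553 kcal/day.

2183 kcal daily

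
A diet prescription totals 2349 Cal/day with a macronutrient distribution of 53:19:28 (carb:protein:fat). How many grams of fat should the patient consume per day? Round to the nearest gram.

Fat energy = 28% × 2349 = 657.72 kcal.
At 9 kcal/g: 657.72 ÷ 9 = 73.08 g.

73 g/day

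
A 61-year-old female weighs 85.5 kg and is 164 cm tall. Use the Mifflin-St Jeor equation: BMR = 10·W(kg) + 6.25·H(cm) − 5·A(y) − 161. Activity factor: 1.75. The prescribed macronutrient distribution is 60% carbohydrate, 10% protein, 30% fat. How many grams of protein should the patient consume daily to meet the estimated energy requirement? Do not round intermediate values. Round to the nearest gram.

62 g/day

Mifflin-St Jeor (female): BMR = 10(85.5) + 6.25(164) − 5(61) − 161 = 855 + 1025 − 305 − 161 = 1414 kcal/day.
TEE = 1414 × 1.75 = 2474.5 kcal/day.
Protein energy = 10% × 2474.5 = 247.45 kcal.
Protein = 247.45 ÷ 4 kcal/g = 61.8625 g.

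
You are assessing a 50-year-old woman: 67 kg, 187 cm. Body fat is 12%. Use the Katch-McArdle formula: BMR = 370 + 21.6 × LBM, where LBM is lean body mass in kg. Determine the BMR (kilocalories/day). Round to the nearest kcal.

LBM = 67 × (1 − 0.12) = 58.96 kg. Katch-McArdle: BMR = 370 + 21.6 × 58.96 = 1643.536 kcal/day.

1644 kilocalories/day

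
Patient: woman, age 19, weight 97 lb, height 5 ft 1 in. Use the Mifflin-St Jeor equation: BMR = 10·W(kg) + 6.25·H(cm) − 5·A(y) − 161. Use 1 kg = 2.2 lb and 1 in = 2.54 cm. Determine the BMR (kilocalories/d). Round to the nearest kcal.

Convert to metric: weight = 97 ÷ 2.2 = 44.0909 kg; height = (5×12 + 1) × 2.54 = 61 × 2.54 = 154.94 cm.
Mifflin-St Jeor (female): BMR = 10(44.0909) + 6.25(154.94) − 5(19) − 161 = 440.9091 + 968.375 − 95 − 161 = 1153.2841 kcal/day.

1153 kilocalories/d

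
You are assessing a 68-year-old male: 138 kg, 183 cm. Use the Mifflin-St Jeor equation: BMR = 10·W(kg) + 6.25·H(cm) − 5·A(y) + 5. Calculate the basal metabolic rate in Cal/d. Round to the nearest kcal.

Mifflin-St Jeor (male): BMR = 10(138) + 6.25(183) − 5(68) + 5 = 1380 + 1143.75 − 340 + 5 = 2188.75 kcal/day.

2189 Cal/d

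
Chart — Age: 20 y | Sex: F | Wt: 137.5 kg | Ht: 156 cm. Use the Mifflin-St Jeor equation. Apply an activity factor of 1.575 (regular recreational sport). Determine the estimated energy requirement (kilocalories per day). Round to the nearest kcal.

3290 kilocalories per day

Mifflin-St Jeor (female): BMR = 10(137.5) + 6.25(156) − 5(20) − 161 = 1375 + 975 − 100 − 161 = 2089 kcal/day.
TEE = BMR × activity factor = 2089 × 1.575 = 3290.175 kcal/day.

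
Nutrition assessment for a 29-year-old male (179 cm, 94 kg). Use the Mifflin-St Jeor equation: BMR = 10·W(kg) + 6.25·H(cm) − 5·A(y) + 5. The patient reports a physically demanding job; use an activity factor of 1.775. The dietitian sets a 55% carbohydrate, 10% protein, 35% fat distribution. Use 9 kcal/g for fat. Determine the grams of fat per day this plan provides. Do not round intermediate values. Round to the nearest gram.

132 g/day

Mifflin-St Jeor (male): BMR = 10(94) + 6.25(179) − 5(29) + 5 = 940 + 1118.75 − 145 + 5 = 1918.75 kcal/day.
TEE = 1918.75 × 1.775 = 3405.7813 kcal/day.
Fat energy = 35% × 3405.7813 = 1192.0234 kcal.
Fat = 1192.0234 ÷ 9 kcal/g = 132.447 g.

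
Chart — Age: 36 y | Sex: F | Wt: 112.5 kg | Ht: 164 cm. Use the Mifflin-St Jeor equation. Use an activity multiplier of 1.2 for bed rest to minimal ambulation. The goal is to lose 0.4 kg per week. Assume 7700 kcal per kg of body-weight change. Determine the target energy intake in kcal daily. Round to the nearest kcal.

1731 kcal daily

Mifflin-St Jeor (female): BMR = 10(112.5) + 6.25(164) − 5(36) − 161 = 1125 + 1025 − 180 − 161 = 1809 kcal/day.
TEE = 1809 × 1.2 = 2170.8 kcal/day.
Required daily deficit = 0.4 × 7700 ÷ 7 = 440 kcal/day.
Target intake = 2170.8 − 440 = 1730.8 kcal/day.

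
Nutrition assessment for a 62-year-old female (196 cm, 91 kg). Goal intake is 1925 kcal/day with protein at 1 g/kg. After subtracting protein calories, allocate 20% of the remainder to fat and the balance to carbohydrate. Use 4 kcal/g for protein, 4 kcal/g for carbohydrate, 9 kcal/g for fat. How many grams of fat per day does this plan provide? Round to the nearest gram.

Protein = 1 × 91 = 91 g → 91 × 4 = 364 kcal.
Non-protein calories = 1925 − 364 = 1561 kcal.
Fat: 20% × 1561 = 312.2 kcal; carbohydrate: 1248.8 kcal.
Fat: 312.2 kcal ÷ 9 kcal/g = 34.6889 g.

35 g/day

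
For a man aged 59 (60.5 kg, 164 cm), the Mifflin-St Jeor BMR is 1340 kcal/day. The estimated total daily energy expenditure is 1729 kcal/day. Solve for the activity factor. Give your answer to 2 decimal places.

Activity factor = TEE ÷ BMR = 1729 ÷ 1340 = 1.29.

1.29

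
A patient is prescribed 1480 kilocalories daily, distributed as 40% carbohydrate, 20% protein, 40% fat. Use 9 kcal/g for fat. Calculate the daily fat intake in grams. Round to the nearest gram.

66 g/day

Fat energy = 40% × 1480 = 592 kcal.
At 9 kcal/g: 592 ÷ 9 = 65.7778 g.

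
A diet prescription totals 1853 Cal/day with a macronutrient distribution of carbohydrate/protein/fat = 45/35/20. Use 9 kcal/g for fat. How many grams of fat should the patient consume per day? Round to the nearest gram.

41 g/day

Fat energy = 20% × 1853 = 370.6 kcal.
At 9 kcal/g: 370.6 ÷ 9 = 41.1778 g.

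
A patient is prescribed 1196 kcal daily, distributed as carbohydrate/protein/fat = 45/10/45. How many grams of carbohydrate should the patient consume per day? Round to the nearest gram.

135 g/day

Carbohydrate energy = 45% × 1196 = 538.2 kcal.
At 4 kcal/g: 538.2 ÷ 4 = 134.55 g.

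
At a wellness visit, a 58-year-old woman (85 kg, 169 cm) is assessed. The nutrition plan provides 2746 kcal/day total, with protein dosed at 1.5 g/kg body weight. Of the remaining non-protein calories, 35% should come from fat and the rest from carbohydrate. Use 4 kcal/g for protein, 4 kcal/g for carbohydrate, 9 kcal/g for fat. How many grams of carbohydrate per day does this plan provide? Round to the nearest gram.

363 g/day

Protein = 1.5 × 85 = 127.5 g → 127.5 × 4 = 510 kcal.
Non-protein calories = 2746 − 510 = 2236 kcal.
Fat: 35% × 2236 = 782.6 kcal; carbohydrate: 1453.4 kcal.
Carbohydrate: 1453.4 kcal ÷ 4 kcal/g = 363.35 g.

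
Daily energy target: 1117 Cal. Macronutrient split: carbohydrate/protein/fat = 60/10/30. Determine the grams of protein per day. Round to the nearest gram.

28 g/day

Protein energy = 10% × 1117 = 111.7 kcal.
At 4 kcal/g: 111.7 ÷ 4 = 27.925 g.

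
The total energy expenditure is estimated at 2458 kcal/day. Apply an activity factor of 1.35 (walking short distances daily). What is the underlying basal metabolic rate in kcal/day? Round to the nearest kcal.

BMR = TEE ÷ activity factor = 2458 ÷ 1.35 = 1820.7407 kcal/day.

1821 kcal/day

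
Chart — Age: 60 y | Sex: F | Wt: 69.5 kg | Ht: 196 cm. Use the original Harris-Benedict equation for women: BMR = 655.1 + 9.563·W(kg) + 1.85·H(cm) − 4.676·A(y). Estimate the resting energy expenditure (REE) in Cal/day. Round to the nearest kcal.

1402 Cal/day

Harris-Benedict: BMR = 655.1 + 9.563(69.5) + 1.85(196) − 4.676(60) = 1401.7685 kcal/day.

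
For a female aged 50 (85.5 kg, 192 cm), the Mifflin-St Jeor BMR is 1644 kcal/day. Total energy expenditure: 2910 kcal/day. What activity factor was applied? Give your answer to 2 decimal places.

Activity factor = TEE ÷ BMR = 2910 ÷ 1644 = 1.77.

1.77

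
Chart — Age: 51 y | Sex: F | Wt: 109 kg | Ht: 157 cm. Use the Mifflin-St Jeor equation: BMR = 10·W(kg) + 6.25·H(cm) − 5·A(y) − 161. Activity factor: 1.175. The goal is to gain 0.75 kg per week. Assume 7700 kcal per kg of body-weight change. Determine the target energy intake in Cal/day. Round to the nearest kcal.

2770 Cal/day

Mifflin-St Jeor (female): BMR = 10(109) + 6.25(157) − 5(51) − 161 = 1090 + 981.25 − 255 − 161 = 1655.25 kcal/day.
TEE = 1655.25 × 1.175 = 1944.9188 kcal/day.
Required daily surplus = 0.75 × 7700 ÷ 7 = 825 kcal/day.
Target intake = 1944.9188 + 825 = 2769.9188 kcal/day.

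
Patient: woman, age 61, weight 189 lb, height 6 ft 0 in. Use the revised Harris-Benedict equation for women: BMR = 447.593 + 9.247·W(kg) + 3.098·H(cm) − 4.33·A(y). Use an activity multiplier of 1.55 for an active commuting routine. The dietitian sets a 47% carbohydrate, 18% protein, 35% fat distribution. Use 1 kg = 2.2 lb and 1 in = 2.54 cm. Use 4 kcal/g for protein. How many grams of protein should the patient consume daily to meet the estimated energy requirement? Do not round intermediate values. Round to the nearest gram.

108 g/day

Convert to metric: weight = 189 ÷ 2.2 = 85.9091 kg; height = (6×12 + 0) × 2.54 = 72 × 2.54 = 182.88 cm.
Harris-Benedict: BMR = 447.593 + 9.247(85.9091) + 3.098(182.88) − 4.33(61) = 1544.4266 kcal/day.
TEE = 1544.4266 × 1.55 = 2393.8612 kcal/day.
Protein energy = 18% × 2393.8612 = 430.895 kcal.
Protein = 430.895 ÷ 4 kcal/g = 107.7238 g.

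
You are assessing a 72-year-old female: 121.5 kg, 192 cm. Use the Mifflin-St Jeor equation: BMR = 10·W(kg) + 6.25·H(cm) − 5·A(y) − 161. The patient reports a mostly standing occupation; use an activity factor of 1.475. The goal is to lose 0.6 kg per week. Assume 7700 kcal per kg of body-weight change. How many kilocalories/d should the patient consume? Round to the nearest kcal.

Mifflin-St Jeor (female): BMR = 10(121.5) + 6.25(192) − 5(72) − 161 = 1215 + 1200 − 360 − 161 = 1894 kcal/day.
TEE = 1894 × 1.475 = 2793.65 kcal/day.
Required daily deficit = 0.6 × 7700 ÷ 7 = 660 kcal/day.
Target intake = 2793.65 − 660 = 2133.65 kcal/day.

2134 kilocalories/d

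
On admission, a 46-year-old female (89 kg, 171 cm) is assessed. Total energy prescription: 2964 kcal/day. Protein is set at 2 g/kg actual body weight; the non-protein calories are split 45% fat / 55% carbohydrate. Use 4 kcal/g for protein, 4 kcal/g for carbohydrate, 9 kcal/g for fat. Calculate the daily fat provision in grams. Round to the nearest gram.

113 g/day

Protein = 2 × 89 = 178 g → 178 × 4 = 712 kcal.
Non-protein calories = 2964 − 712 = 2252 kcal.
Fat: 45% × 2252 = 1013.4 kcal; carbohydrate: 1238.6 kcal.
Fat: 1013.4 kcal ÷ 9 kcal/g = 112.6 g.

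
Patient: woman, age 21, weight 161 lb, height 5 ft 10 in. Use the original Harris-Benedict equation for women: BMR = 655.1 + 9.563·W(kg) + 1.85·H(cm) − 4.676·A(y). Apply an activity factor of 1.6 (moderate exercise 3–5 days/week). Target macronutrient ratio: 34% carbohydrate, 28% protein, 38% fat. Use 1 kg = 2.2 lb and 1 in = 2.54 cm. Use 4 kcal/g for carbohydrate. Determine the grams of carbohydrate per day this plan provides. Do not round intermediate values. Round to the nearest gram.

Convert to metric: weight = 161 ÷ 2.2 = 73.1818 kg; height = (5×12 + 10) × 2.54 = 70 × 2.54 = 177.8 cm.
Harris-Benedict: BMR = 655.1 + 9.563(73.1818) + 1.85(177.8) − 4.676(21) = 1585.6717 kcal/day.
TEE = 1585.6717 × 1.6 = 2537.0748 kcal/day.
Carbohydrate energy = 34% × 2537.0748 = 862.6054 kcal.
Carbohydrate = 862.6054 ÷ 4 kcal/g = 215.6514 g.

216 g/day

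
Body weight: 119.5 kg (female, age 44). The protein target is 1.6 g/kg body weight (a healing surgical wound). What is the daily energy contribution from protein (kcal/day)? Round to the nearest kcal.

765 kcal/day

Protein = 1.6 g/kg × 119.5 kg = 191.2 g/day.
Protein energy = 191.2 g × 4 kcal/g = 764.8 kcal/day.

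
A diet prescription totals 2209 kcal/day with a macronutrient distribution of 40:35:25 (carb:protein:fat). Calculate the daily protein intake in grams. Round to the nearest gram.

Protein energy = 35% × 2209 = 773.15 kcal.
At 4 kcal/g: 773.15 ÷ 4 = 193.2875 g.

193 g/day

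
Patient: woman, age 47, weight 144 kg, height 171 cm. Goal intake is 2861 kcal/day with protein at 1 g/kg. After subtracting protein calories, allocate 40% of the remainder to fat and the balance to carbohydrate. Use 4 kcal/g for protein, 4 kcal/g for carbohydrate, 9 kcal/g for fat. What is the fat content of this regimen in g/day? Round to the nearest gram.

102 g/day

Protein = 1 × 144 = 144 g → 144 × 4 = 576 kcal.
Non-protein calories = 2861 − 576 = 2285 kcal.
Fat: 40% × 2285 = 914 kcal; carbohydrate: 1371 kcal.
Fat: 914 kcal ÷ 9 kcal/g = 101.5556 g.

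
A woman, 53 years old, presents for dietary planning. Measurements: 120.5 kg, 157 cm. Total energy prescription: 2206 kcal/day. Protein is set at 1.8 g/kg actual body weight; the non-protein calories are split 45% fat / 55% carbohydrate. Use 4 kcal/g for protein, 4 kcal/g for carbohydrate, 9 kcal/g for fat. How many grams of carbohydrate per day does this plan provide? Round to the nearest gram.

184 g/day

Protein = 1.8 × 120.5 = 216.9 g → 216.9 × 4 = 867.6 kcal.
Non-protein calories = 2206 − 867.6 = 1338.4 kcal.
Fat: 45% × 1338.4 = 602.28 kcal; carbohydrate: 736.12 kcal.
Carbohydrate: 736.12 kcal ÷ 4 kcal/g = 184.03 g.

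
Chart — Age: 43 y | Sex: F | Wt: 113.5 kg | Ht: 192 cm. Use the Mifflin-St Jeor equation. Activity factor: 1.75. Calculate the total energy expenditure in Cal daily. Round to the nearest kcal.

Mifflin-St Jeor (female): BMR = 10(113.5) + 6.25(192) − 5(43) − 161 = 1135 + 1200 − 215 − 161 = 1959 kcal/day.
TEE = BMR × activity factor = 1959 × 1.75 = 3428.25 kcal/day.

3428 Cal daily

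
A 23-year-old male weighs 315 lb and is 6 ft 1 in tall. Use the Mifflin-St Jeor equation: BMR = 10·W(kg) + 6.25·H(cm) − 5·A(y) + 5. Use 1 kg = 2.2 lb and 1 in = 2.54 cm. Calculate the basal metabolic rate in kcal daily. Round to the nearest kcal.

2481 kcal daily

Convert to metric: weight = 315 ÷ 2.2 = 143.1818 kg; height = (6×12 + 1) × 2.54 = 73 × 2.54 = 185.42 cm.
Mifflin-St Jeor (male): BMR = 10(143.1818) + 6.25(185.42) − 5(23) + 5 = 1431.8182 + 1158.875 − 115 + 5 = 2480.6932 kcal/day.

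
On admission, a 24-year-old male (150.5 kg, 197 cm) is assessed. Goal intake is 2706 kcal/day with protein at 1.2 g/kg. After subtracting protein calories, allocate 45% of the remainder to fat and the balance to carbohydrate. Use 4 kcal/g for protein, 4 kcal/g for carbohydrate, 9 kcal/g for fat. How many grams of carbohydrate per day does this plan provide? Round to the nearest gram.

Protein = 1.2 × 150.5 = 180.6 g → 180.6 × 4 = 722.4 kcal.
Non-protein calories = 2706 − 722.4 = 1983.6 kcal.
Fat: 45% × 1983.6 = 892.62 kcal; carbohydrate: 1090.98 kcal.
Carbohydrate: 1090.98 kcal ÷ 4 kcal/g = 272.745 g.

273 g/day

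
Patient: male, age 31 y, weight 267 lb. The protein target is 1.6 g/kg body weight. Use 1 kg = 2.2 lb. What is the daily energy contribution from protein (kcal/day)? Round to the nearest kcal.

777 kcal/day

Weight in kg = 267 ÷ 2.2 = 121.3636 kg.
Protein = 1.6 g/kg × 121.3636 kg = 194.1818 g/day.
Protein energy = 194.1818 g × 4 kcal/g = 776.7273 kcal/day.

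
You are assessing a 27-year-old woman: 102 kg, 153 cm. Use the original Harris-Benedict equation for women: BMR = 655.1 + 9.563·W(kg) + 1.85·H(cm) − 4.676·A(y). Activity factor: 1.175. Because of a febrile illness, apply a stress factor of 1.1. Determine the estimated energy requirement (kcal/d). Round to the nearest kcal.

2310 kcal/d

Harris-Benedict: BMR = 655.1 + 9.563(102) + 1.85(153) − 4.676(27) = 1787.324 kcal/day.
TEE = BMR × activity factor = 1787.324 × 1.175 = 2100.1057 kcal/day.
Apply stress factor: 2100.1057 × 1.1 = 2310.1163 kcal/day.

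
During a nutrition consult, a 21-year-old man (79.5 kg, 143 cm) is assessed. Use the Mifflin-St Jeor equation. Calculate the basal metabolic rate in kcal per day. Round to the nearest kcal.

1589 kcal per day

Mifflin-St Jeor (male): BMR = 10(79.5) + 6.25(143) − 5(21) + 5 = 795 + 893.75 − 105 + 5 = 1588.75 kcal/day.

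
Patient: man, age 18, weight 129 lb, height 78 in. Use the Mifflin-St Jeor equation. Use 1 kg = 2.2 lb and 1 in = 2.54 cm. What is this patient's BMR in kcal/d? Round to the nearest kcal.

1740 kcal/d

Convert to metric: weight = 129 ÷ 2.2 = 58.6364 kg; height = 78 × 2.54 = 198.12 cm.
Mifflin-St Jeor (male): BMR = 10(58.6364) + 6.25(198.12) − 5(18) + 5 = 586.3636 + 1238.25 − 90 + 5 = 1739.6136 kcal/day.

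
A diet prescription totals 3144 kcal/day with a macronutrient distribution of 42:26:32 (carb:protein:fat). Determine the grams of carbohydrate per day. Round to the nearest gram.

330 g/day

Carbohydrate energy = 42% × 3144 = 1320.48 kcal.
At 4 kcal/g: 1320.48 ÷ 4 = 330.12 g.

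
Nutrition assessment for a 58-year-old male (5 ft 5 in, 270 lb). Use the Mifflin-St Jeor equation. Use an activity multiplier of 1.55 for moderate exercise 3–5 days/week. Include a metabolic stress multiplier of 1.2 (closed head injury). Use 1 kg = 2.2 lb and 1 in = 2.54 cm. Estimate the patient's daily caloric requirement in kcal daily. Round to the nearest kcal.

Convert to metric: weight = 270 ÷ 2.2 = 122.7273 kg; height = (5×12 + 5) × 2.54 = 65 × 2.54 = 165.1 cm.
Mifflin-St Jeor (male): BMR = 10(122.7273) + 6.25(165.1) − 5(58) + 5 = 1227.2727 + 1031.875 − 290 + 5 = 1974.1477 kcal/day.
TEE = BMR × activity factor = 1974.1477 × 1.55 = 3059.929 kcal/day.
Apply stress factor: 3059.929 × 1.2 = 3671.9148 kcal/day.

3672 kcal daily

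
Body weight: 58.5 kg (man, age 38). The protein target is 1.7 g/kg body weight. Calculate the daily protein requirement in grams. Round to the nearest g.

99 g/day

Protein = 1.7 g/kg × 58.5 kg = 99.45 g/day.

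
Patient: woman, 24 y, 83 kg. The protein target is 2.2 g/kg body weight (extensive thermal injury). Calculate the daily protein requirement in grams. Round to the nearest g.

Protein = 2.2 g/kg × 83 kg = 182.6 g/day.

183 g/day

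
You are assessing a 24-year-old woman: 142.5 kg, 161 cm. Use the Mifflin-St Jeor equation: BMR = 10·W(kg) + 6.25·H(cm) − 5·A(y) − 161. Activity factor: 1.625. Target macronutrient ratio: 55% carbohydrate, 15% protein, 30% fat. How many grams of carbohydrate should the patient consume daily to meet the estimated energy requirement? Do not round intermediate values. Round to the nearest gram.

480 g/day

Mifflin-St Jeor (female): BMR = 10(142.5) + 6.25(161) − 5(24) − 161 = 1425 + 1006.25 − 120 − 161 = 2150.25 kcal/day.
TEE = 2150.25 × 1.625 = 3494.1563 kcal/day.
Carbohydrate energy = 55% × 3494.1563 = 1921.7859 kcal.
Carbohydrate = 1921.7859 ÷ 4 kcal/g = 480.4465 g.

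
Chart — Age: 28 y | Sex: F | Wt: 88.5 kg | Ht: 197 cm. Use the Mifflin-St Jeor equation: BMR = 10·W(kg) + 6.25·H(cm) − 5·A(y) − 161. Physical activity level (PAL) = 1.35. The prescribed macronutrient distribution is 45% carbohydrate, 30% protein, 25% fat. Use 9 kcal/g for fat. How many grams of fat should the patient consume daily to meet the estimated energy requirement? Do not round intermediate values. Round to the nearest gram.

68 g/day

Mifflin-St Jeor (female): BMR = 10(88.5) + 6.25(197) − 5(28) − 161 = 885 + 1231.25 − 140 − 161 = 1815.25 kcal/day.
TEE = 1815.25 × 1.35 = 2450.5875 kcal/day.
Fat energy = 25% × 2450.5875 = 612.6469 kcal.
Fat = 612.6469 ÷ 9 kcal/g = 68.0719 g.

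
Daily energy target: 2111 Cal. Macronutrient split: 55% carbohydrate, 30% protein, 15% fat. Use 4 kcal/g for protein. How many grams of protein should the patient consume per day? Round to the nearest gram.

158 g/day

Protein energy = 30% × 2111 = 633.3 kcal.
At 4 kcal/g: 633.3 ÷ 4 = 158.325 g.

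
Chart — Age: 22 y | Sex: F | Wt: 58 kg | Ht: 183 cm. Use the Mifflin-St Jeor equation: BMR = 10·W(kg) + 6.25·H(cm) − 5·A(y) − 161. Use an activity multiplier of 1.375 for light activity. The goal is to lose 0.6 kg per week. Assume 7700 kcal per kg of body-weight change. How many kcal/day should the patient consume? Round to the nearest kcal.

1338 kcal/day

Mifflin-St Jeor (female): BMR = 10(58) + 6.25(183) − 5(22) − 161 = 580 + 1143.75 − 110 − 161 = 1452.75 kcal/day.
TEE = 1452.75 × 1.375 = 1997.5313 kcal/day.
Required daily deficit = 0.6 × 7700 ÷ 7 = 660 kcal/day.
Target intake = 1997.5313 − 660 = 1337.5313 kcal/day.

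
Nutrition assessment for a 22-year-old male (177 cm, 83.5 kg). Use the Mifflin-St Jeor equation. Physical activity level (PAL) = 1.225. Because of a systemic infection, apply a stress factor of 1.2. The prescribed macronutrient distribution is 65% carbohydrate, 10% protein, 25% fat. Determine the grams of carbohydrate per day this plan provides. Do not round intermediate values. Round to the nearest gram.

439 g/day

Mifflin-St Jeor (male): BMR = 10(83.5) + 6.25(177) − 5(22) + 5 = 835 + 1106.25 − 110 + 5 = 1836.25 kcal/day.
TEE = 1836.25 × 1.225 = 2249.4063 kcal/day.
With stress factor 1.2: 2249.4063 × 1.2 = 2699.2875 kcal/day.
Carbohydrate energy = 65% × 2699.2875 = 1754.5369 kcal.
Carbohydrate = 1754.5369 ÷ 4 kcal/g = 438.6342 g.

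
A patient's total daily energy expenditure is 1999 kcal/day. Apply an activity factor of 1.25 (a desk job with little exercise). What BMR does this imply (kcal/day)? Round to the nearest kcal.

BMR = TEE ÷ activity factor = 1999 ÷ 1.25 = 1599.2 kcal/day.

1599 kcal/day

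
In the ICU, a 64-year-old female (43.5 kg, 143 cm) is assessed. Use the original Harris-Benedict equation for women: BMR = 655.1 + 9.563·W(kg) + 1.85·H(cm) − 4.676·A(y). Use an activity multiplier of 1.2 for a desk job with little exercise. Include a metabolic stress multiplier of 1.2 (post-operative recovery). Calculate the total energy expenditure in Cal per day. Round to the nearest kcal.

1492 Cal per day

Harris-Benedict: BMR = 655.1 + 9.563(43.5) + 1.85(143) − 4.676(64) = 1036.3765 kcal/day.
TEE = BMR × activity factor = 1036.3765 × 1.2 = 1243.6518 kcal/day.
Apply stress factor: 1243.6518 × 1.2 = 1492.3822 kcal/day.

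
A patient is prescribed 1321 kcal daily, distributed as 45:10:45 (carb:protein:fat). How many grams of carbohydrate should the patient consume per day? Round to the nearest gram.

149 g/day

Carbohydrate energy = 45% × 1321 = 594.45 kcal.
At 4 kcal/g: 594.45 ÷ 4 = 148.6125 g.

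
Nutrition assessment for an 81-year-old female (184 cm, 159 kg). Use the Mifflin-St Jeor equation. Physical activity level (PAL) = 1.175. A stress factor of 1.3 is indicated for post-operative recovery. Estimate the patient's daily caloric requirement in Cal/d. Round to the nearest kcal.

3321 Cal/d

Mifflin-St Jeor (female): BMR = 10(159) + 6.25(184) − 5(81) − 161 = 1590 + 1150 − 405 − 161 = 2174 kcal/day.
TEE = BMR × activity factor = 2174 × 1.175 = 2554.45 kcal/day.
Apply stress factor: 2554.45 × 1.3 = 3320.785 kcal/day.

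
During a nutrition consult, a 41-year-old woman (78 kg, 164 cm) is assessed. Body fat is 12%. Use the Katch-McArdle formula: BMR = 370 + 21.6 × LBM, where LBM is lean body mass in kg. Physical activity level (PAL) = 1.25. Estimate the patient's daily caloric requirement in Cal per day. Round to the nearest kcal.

LBM = 78 × (1 − 0.12) = 68.64 kg. Katch-McArdle: BMR = 370 + 21.6 × 68.64 = 1852.624 kcal/day.
TEE = BMR × activity factor = 1852.624 × 1.25 = 2315.78 kcal/day.

2316 Cal per day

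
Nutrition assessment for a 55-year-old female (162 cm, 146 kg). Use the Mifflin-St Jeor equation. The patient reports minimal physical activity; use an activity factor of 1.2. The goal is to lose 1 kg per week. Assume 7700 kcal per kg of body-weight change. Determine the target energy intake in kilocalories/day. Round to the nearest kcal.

1344 kilocalories/day

Mifflin-St Jeor (female): BMR = 10(146) + 6.25(162) − 5(55) − 161 = 1460 + 1012.5 − 275 − 161 = 2036.5 kcal/day.
TEE = 2036.5 × 1.2 = 2443.8 kcal/day.
Required daily deficit = 1 × 7700 ÷ 7 = 1100 kcal/day.
Target intake = 2443.8 − 1100 = 1343.8 kcal/day.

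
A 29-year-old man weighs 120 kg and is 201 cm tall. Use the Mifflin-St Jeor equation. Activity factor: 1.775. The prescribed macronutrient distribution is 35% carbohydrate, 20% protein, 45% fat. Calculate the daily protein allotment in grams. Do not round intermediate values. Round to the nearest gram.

206 g/day

Mifflin-St Jeor (male): BMR = 10(120) + 6.25(201) − 5(29) + 5 = 1200 + 1256.25 − 145 + 5 = 2316.25 kcal/day.
TEE = 2316.25 × 1.775 = 4111.3438 kcal/day.
Protein energy = 20% × 4111.3438 = 822.2688 kcal.
Protein = 822.2688 ÷ 4 kcal/g = 205.5672 g.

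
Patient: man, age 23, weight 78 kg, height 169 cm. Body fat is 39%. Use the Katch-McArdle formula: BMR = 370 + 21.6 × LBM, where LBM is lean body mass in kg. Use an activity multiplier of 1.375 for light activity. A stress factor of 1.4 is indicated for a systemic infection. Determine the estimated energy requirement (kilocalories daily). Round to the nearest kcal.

LBM = 78 × (1 − 0.39) = 47.58 kg. Katch-McArdle: BMR = 370 + 21.6 × 47.58 = 1397.728 kcal/day.
TEE = BMR × activity factor = 1397.728 × 1.375 = 1921.876 kcal/day.
Apply stress factor: 1921.876 × 1.4 = 2690.6264 kcal/day.

2691 kilocalories daily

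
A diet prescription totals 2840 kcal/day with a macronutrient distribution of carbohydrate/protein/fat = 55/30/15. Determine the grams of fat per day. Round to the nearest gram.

47 g/day

Fat energy = 15% × 2840 = 426 kcal.
At 9 kcal/g: 426 ÷ 9 = 47.3333 g.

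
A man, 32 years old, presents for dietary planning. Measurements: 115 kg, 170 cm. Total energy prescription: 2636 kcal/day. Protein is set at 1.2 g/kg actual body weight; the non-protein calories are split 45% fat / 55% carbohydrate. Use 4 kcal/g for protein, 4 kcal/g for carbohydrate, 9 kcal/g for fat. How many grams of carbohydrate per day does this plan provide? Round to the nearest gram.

Protein = 1.2 × 115 = 138 g → 138 × 4 = 552 kcal.
Non-protein calories = 2636 − 552 = 2084 kcal.
Fat: 45% × 2084 = 937.8 kcal; carbohydrate: 1146.2 kcal.
Carbohydrate: 1146.2 kcal ÷ 4 kcal/g = 286.55 g.

287 g/day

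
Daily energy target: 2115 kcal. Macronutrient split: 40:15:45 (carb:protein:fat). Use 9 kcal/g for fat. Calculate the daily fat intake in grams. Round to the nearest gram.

Fat energy = 45% × 2115 = 951.75 kcal.
At 9 kcal/g: 951.75 ÷ 9 = 105.75 g.

106 g/day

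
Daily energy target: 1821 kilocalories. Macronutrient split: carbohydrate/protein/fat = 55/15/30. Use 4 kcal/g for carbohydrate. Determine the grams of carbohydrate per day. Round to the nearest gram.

Carbohydrate energy = 55% × 1821 = 1001.55 kcal.
At 4 kcal/g: 1001.55 ÷ 4 = 250.3875 g.

250 g/day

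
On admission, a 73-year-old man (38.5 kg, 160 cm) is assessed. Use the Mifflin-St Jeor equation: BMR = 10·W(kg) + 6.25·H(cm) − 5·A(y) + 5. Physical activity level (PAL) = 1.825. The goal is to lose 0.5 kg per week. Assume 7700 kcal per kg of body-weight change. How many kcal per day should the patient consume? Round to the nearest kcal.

Mifflin-St Jeor (male): BMR = 10(38.5) + 6.25(160) − 5(73) + 5 = 385 + 1000 − 365 + 5 = 1025 kcal/day.
TEE = 1025 × 1.825 = 1870.625 kcal/day.
Required daily deficit = 0.5 × 7700 ÷ 7 = 550 kcal/day.
Target intake = 1870.625 − 550 = 1320.625 kcal/day.

1321 kcal per day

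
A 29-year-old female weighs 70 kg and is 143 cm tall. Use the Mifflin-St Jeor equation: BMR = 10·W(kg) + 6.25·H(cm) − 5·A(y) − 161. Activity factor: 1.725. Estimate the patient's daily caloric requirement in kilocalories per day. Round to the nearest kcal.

Mifflin-St Jeor (female): BMR = 10(70) + 6.25(143) − 5(29) − 161 = 700 + 893.75 − 145 − 161 = 1287.75 kcal/day.
TEE = BMR × activity factor = 1287.75 × 1.725 = 2221.3688 kcal/day.

2221 kilocalories per day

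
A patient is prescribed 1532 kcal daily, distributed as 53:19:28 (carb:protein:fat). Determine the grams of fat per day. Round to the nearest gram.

48 g/day

Fat energy = 28% × 1532 = 428.96 kcal.
At 9 kcal/g: 428.96 ÷ 9 = 47.6622 g.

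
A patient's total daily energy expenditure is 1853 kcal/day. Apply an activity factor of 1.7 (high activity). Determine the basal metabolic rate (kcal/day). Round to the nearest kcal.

1090 kcal/day

BMR = TEE ÷ activity factor = 1853 ÷ 1.7 = 1090 kcal/day.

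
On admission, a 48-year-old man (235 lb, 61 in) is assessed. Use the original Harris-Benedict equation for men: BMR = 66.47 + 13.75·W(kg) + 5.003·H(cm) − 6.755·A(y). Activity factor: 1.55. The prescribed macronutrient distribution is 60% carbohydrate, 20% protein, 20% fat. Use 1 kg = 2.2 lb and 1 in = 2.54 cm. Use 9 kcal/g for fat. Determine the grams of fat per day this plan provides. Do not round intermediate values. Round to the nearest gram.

68 g/day

Convert to metric: weight = 235 ÷ 2.2 = 106.8182 kg; height = 61 × 2.54 = 154.94 cm.
Harris-Benedict: BMR = 66.47 + 13.75(106.8182) + 5.003(154.94) − 6.755(48) = 1986.1448 kcal/day.
TEE = 1986.1448 × 1.55 = 3078.5245 kcal/day.
Fat energy = 20% × 3078.5245 = 615.7049 kcal.
Fat = 615.7049 ÷ 9 kcal/g = 68.4117 g.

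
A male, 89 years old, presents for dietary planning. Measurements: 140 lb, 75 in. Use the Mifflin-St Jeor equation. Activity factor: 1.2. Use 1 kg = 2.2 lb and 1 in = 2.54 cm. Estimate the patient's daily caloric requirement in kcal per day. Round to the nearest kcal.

Convert to metric: weight = 140 ÷ 2.2 = 63.6364 kg; height = 75 × 2.54 = 190.5 cm.
Mifflin-St Jeor (male): BMR = 10(63.6364) + 6.25(190.5) − 5(89) + 5 = 636.3636 + 1190.625 − 445 + 5 = 1386.9886 kcal/day.
TEE = BMR × activity factor = 1386.9886 × 1.2 = 1664.3864 kcal/day.

1664 kcal per day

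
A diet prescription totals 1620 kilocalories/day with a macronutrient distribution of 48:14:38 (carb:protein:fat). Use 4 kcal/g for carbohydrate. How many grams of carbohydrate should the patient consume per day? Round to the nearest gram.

Carbohydrate energy = 48% × 1620 = 777.6 kcal.
At 4 kcal/g: 777.6 ÷ 4 = 194.4 g.

194 g/day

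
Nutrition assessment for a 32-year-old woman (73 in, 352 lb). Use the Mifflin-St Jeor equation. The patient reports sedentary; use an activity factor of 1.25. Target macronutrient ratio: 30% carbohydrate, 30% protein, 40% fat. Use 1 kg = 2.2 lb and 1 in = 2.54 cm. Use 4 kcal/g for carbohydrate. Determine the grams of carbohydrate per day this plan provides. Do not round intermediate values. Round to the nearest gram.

229 g/day

Convert to metric: weight = 352 ÷ 2.2 = 160 kg; height = 73 × 2.54 = 185.42 cm.
Mifflin-St Jeor (female): BMR = 10(160) + 6.25(185.42) − 5(32) − 161 = 1600 + 1158.875 − 160 − 161 = 2437.875 kcal/day.
TEE = 2437.875 × 1.25 = 3047.3438 kcal/day.
Carbohydrate energy = 30% × 3047.3438 = 914.2031 kcal.
Carbohydrate = 914.2031 ÷ 4 kcal/g = 228.5508 g.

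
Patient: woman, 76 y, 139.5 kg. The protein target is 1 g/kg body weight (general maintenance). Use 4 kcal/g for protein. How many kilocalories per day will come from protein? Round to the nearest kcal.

558 kcal/day

Protein = 1 g/kg × 139.5 kg = 139.5 g/day.
Protein energy = 139.5 g × 4 kcal/g = 558 kcal/day.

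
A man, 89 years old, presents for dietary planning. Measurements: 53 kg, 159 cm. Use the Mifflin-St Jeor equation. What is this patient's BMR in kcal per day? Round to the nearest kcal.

Mifflin-St Jeor (male): BMR = 10(53) + 6.25(159) − 5(89) + 5 = 530 + 993.75 − 445 + 5 = 1083.75 kcal/day.

1084 kcal per day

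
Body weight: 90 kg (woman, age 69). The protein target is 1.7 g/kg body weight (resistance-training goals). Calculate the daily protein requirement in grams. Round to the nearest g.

Protein = 1.7 g/kg × 90 kg = 153 g/day.

153 g/day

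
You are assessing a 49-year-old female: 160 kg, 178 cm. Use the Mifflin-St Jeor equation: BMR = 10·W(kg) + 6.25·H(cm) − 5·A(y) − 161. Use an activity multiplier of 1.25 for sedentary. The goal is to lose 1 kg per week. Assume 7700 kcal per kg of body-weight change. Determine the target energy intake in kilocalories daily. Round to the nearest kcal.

Mifflin-St Jeor (female): BMR = 10(160) + 6.25(178) − 5(49) − 161 = 1600 + 1112.5 − 245 − 161 = 2306.5 kcal/day.
TEE = 2306.5 × 1.25 = 2883.125 kcal/day.
Required daily deficit = 1 × 7700 ÷ 7 = 1100 kcal/day.
Target intake = 2883.125 − 1100 = 1783.125 kcal/day.

1783 kilocalories daily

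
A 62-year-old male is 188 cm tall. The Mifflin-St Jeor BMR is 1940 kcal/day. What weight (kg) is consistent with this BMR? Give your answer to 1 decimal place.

107.0 kg

1940 = 10·W + 6.25(188) − 5(62) + 5
10·W = 1940 − 870 = 1070, so W = 107 kg.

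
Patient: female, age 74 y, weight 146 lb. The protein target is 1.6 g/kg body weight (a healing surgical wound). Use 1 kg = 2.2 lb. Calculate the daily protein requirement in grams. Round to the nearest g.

Weight in kg = 146 ÷ 2.2 = 66.3636 kg.
Protein = 1.6 g/kg × 66.3636 kg = 106.1818 g/day.

106 g/day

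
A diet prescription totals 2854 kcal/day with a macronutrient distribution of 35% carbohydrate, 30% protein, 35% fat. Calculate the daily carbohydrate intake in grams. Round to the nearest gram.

250 g/day

Carbohydrate energy = 35% × 2854 = 998.9 kcal.
At 4 kcal/g: 998.9 ÷ 4 = 249.725 g.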